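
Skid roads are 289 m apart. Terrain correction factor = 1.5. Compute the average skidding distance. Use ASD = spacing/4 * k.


Formula: ASD = (spacing / 4) * correction
Uncorrected distance = spacing / 4 = 289 / 4 = 72.25 m
ASD = 72.25 * 1.5 = 108 m

108


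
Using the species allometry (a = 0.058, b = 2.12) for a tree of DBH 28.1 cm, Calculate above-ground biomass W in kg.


Formula: W = a * DBH^b  (allometric power law)
DBH^b = 28.1^2.12 = 1178.3041
W = 0.058 * 1178.3041 = 68.3 kg

68.3


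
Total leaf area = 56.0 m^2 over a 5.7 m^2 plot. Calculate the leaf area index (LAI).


Formula: LAI = total leaf area / ground area  (dimensionless)
LAI = 56.0 m^2 / 5.7 m^2
LAI = 9.82

9.82


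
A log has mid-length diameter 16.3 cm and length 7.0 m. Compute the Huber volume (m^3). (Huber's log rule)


Huber: V = Am * L,  Am = pi*(Dm/200)^2
Am = pi*(16.3/200)^2 = 0.020867 m^2
V = 0.020867*7.0 = 0.1461 m^3

0.1461


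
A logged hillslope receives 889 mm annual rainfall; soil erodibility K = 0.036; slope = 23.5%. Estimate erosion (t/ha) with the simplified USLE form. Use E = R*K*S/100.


Formula: E = R * K * S / 100  (simplified USLE)
R * K = 889 * 0.036 = 32.004
E = 32.004 * 23.5 / 100 = 7.52 t/ha

7.52


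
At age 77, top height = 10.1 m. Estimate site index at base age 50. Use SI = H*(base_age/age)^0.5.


Formula: SI = H_dom * (base_age / age)^0.5
Age ratio = 50 / 77 = 0.64935
sqrt(age_ratio) = 0.80582
SI = 10.1 * 0.80582 = 8.1 m

8.1


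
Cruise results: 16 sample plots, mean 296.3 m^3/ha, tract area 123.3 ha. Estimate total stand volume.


Formula: Total Volume = Mean Volume per ha * Total Area
Total Volume = 296.3 m^3/ha * 123.3 ha
Total Volume = 36534 m^3

36534


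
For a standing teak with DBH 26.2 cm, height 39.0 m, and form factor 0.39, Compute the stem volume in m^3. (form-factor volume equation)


Formula: V = pi * (DBH/200)^2 * H * ff
Radius = DBH/200 = 26.2/200 = 0.131 m
Radius^2 = 0.131^2 = 0.017161 m^2
V = pi * 0.017161 * 39.0 * 0.39
V = 0.82 m^3

0.82


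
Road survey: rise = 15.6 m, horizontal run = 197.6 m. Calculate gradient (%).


Formula: Gradient = rise / run * 100
Gradient = 15.6 / 197.6 * 100 = 7.9%

7.9


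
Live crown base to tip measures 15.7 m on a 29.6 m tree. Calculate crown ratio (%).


Formula: Crown Ratio = (Crown Length / Total Height) * 100
CR = (15.7 m / 29.6 m) * 100
CR = 0.5304 * 100 = 53.0%

53.0


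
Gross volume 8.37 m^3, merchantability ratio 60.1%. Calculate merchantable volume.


Formula: MV = V_total * (merchantable_pct / 100)
Merchantable fraction = 60.1% / 100 = 0.601
MV = 8.37 m^3 * 0.601 = 5.03 m^3

5.03


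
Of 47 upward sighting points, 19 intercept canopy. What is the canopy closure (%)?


Formula: Canopy closure = covered points / total points * 100
Closure = 19 / 47 * 100
Closure = 0.4043 * 100 = 40.4%

40.4


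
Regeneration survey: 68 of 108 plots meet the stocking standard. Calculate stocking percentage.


Formula: Stocking % = stocked plots / total plots * 100
Stocking = 68 / 108 * 100
Stocking = 0.6296 * 100 = 63.0%

63.0


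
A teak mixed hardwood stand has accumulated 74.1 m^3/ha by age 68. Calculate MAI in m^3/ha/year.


Formula: MAI = Total Volume / Stand Age
MAI = 74.1 m^3/ha / 68 years
MAI = 1.09 m^3/ha/year

1.09


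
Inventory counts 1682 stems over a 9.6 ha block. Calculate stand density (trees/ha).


Formula: Stand Density = N_trees / Area_ha
Density = 1682 trees / 9.6 ha
Density = 175 trees/ha

175


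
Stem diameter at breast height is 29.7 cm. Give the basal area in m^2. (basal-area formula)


Formula: BA = pi * (DBH/2)^2 / 10000  (cm^2 to m^2)
Radius = DBH/2 = 29.7/2 = 14.85 cm
BA = pi * 14.85^2 / 10000
   = 692.7919 cm^2 / 10000
   = 0.0693 m^2

0.0693


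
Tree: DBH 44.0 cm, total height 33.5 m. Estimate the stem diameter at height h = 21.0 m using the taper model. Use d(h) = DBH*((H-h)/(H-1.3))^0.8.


Taper: d(h) = DBH * ((H - h) / (H - 1.3))^0.8
Numerator = H - h = 33.5 - 21.0 = 12.5 m
Denominator = H - 1.3 = 33.5 - 1.3 = 32.2 m
Ratio = 12.5 / 32.2 = 0.3882
d = 44.0 * 0.3882^0.8 = 20.6 cm

20.6


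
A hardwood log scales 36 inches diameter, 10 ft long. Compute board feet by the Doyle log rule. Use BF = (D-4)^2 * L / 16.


Doyle: BF = (D - 4)^2 * L / 16
Adjusted diameter = 36 - 4 = 32 in
(D-4)^2 = 32^2 = 1024
BF = 1024 * 10 / 16 = 640 BF

640


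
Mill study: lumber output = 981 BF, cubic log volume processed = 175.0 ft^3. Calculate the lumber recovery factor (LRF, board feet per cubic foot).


Formula: LRF = Lumber Output (BF) / Log Input (ft^3)
LRF = 981 BF / 175.0 ft^3
LRF = 5.61 BF/ft^3

5.61


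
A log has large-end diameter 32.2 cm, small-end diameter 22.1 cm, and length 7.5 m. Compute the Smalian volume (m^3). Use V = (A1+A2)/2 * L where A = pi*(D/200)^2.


Smalian: V = (A1 + A2)/2 * L,  A = pi*(D/200)^2
A1 = pi*(32.2/200)^2 = 0.081433 m^2
A2 = pi*(22.1/200)^2 = 0.03836 m^2
V = (0.081433+0.03836)/2*7.5 = 0.4492 m^3

0.4492


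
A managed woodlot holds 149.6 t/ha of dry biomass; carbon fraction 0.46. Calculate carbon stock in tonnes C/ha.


Formula: Carbon Stock = Biomass * Carbon Fraction
C = 149.6 t/ha * 0.46
C = 68.8 t C/ha

68.8


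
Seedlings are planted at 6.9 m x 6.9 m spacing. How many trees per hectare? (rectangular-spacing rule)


Formula: TPH = 10000 m^2/ha / (spacing_x * spacing_y)
Area per tree = 6.9 m * 6.9 m = 47.61 m^2
TPH = 10000 / 47.61 = 210 trees/ha

210


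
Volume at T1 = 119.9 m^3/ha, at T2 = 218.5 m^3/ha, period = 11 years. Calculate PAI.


Formula: PAI = (V_T2 - V_T1) / (T2 - T1)
Volume increment = 218.5 - 119.9 = 98.6 m^3/ha
PAI = 98.6 / 11 = 8.96 m^3/ha/year

8.96


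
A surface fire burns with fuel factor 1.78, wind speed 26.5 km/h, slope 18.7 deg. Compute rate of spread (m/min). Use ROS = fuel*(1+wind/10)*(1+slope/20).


Formula: ROS = fuel * (1 + wind/10) * (1 + slope/20)
Wind factor = 1 + 26.5/10 = 3.65
Slope factor = 1 + 18.7/20 = 1.935
ROS = 1.78 * 3.65 * 1.935 = 12.57 m/min

12.57


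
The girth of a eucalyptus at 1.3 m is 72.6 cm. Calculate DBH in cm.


Formula: DBH = C / pi
DBH = 72.6 / pi
pi = 3.14159...
DBH = 23.1 cm

23.1


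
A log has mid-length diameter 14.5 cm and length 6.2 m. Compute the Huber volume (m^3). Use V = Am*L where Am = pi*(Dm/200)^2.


Huber: V = Am * L,  Am = pi*(Dm/200)^2
Am = pi*(14.5/200)^2 = 0.016513 m^2
V = 0.016513*6.2 = 0.1024 m^3

0.1024


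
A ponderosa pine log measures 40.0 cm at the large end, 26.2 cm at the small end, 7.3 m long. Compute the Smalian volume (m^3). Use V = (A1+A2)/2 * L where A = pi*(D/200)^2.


Smalian: V = (A1 + A2)/2 * L,  A = pi*(D/200)^2
A1 = pi*(40.0/200)^2 = 0.125664 m^2
A2 = pi*(26.2/200)^2 = 0.053913 m^2
V = (0.125664+0.053913)/2*7.3 = 0.6555 m^3

0.6555


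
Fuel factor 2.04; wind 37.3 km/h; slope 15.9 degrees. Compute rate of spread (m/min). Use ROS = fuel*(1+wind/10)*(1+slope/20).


Formula: ROS = fuel * (1 + wind/10) * (1 + slope/20)
Wind factor = 1 + 37.3/10 = 4.73
Slope factor = 1 + 15.9/20 = 1.795
ROS = 2.04 * 4.73 * 1.795 = 17.32 m/min

17.32


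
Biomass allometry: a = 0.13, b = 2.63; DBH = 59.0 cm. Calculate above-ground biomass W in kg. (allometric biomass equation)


Formula: W = a * DBH^b  (allometric power law)
DBH^b = 59.0^2.63 = 45429.7964
W = 0.13 * 45429.7964 = 5905.9 kg

5905.9


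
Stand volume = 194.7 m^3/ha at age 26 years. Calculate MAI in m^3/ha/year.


Formula: MAI = Total Volume / Stand Age
MAI = 194.7 m^3/ha / 26 years
MAI = 7.49 m^3/ha/year

7.49


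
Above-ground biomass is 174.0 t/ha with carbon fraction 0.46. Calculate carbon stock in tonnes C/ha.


Formula: Carbon Stock = Biomass * Carbon Fraction
C = 174.0 t/ha * 0.46
C = 80.0 t C/ha

80.0


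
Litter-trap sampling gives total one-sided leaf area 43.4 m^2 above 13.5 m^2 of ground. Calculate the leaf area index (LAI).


Formula: LAI = total leaf area / ground area  (dimensionless)
LAI = 43.4 m^2 / 13.5 m^2
LAI = 3.21

3.21


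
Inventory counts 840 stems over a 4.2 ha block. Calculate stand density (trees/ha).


Formula: Stand Density = N_trees / Area_ha
Density = 840 trees / 4.2 ha
Density = 200 trees/ha

200


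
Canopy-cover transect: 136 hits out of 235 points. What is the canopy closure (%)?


Formula: Canopy closure = covered points / total points * 100
Closure = 136 / 235 * 100
Closure = 0.5787 * 100 = 57.9%

57.9


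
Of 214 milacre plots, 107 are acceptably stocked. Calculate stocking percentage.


Formula: Stocking % = stocked plots / total plots * 100
Stocking = 107 / 214 * 100
Stocking = 0.5 * 100 = 50.0%

50.0


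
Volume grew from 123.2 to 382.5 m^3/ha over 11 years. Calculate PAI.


Formula: PAI = (V_T2 - V_T1) / (T2 - T1)
Volume increment = 382.5 - 123.2 = 259.3 m^3/ha
PAI = 259.3 / 11 = 23.57 m^3/ha/year

23.57


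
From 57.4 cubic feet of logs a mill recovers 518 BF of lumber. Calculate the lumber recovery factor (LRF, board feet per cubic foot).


Formula: LRF = Lumber Output (BF) / Log Input (ft^3)
LRF = 518 BF / 57.4 ft^3
LRF = 9.02 BF/ft^3

9.02


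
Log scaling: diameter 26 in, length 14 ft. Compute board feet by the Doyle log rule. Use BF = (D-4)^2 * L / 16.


Doyle: BF = (D - 4)^2 * L / 16
Adjusted diameter = 26 - 4 = 22 in
(D-4)^2 = 22^2 = 484
BF = 484 * 14 / 16 = 424 BF

424


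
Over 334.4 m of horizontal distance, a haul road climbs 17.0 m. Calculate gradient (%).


Formula: Gradient = rise / run * 100
Gradient = 17.0 / 334.4 * 100 = 5.1%

5.1


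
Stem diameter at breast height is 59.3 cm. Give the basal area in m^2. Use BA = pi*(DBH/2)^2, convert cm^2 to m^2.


Formula: BA = pi * (DBH/2)^2 / 10000  (cm^2 to m^2)
Radius = DBH/2 = 59.3/2 = 29.65 cm
BA = pi * 29.65^2 / 10000
   = 2761.8448 cm^2 / 10000
   = 0.2762 m^2

0.2762


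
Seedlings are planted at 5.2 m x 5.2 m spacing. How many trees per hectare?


Formula: TPH = 10000 m^2/ha / (spacing_x * spacing_y)
Area per tree = 5.2 m * 5.2 m = 27.04 m^2
TPH = 10000 / 27.04 = 370 trees/ha

370


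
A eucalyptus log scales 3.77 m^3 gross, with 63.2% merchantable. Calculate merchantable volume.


Formula: MV = V_total * (merchantable_pct / 100)
Merchantable fraction = 63.2% / 100 = 0.632
MV = 3.77 m^3 * 0.632 = 2.383 m^3

2.383


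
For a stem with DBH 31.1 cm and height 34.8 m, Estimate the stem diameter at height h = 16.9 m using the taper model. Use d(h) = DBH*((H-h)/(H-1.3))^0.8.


Taper: d(h) = DBH * ((H - h) / (H - 1.3))^0.8
Numerator = H - h = 34.8 - 16.9 = 17.9 m
Denominator = H - 1.3 = 34.8 - 1.3 = 33.5 m
Ratio = 17.9 / 33.5 = 0.53433
d = 31.1 * 0.53433^0.8 = 18.8 cm

18.8


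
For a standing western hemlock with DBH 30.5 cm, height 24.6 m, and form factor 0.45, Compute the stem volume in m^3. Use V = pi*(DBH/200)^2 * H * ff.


Formula: V = pi * (DBH/200)^2 * H * ff
Radius = DBH/200 = 30.5/200 = 0.1525 m
Radius^2 = 0.1525^2 = 0.02325625 m^2
V = pi * 0.02325625 * 24.6 * 0.45
V = 0.809 m^3

0.809


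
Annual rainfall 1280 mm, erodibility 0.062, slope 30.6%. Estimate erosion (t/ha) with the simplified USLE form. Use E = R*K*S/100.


Formula: E = R * K * S / 100  (simplified USLE)
R * K = 1280 * 0.062 = 79.36
E = 79.36 * 30.6 / 100 = 24.28 t/ha

24.28


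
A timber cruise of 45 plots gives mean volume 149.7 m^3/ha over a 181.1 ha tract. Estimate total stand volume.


Formula: Total Volume = Mean Volume per ha * Total Area
Total Volume = 149.7 m^3/ha * 181.1 ha
Total Volume = 27111 m^3

27111


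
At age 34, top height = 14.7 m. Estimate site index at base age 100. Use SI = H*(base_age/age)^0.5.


Formula: SI = H_dom * (base_age / age)^0.5
Age ratio = 100 / 34 = 2.94118
sqrt(age_ratio) = 1.71499
SI = 14.7 * 1.71499 = 25.2 m

25.2


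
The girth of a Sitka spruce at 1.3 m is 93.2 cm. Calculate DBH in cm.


Formula: DBH = C / pi
DBH = 93.2 / pi
pi = 3.14159...
DBH = 29.7 cm

29.7


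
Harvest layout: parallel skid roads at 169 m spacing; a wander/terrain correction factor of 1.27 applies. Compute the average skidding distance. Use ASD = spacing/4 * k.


Formula: ASD = (spacing / 4) * correction
Uncorrected distance = spacing / 4 = 169 / 4 = 42.25 m
ASD = 42.25 * 1.27 = 54 m

54


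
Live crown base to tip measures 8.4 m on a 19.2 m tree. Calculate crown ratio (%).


Formula: Crown Ratio = (Crown Length / Total Height) * 100
CR = (8.4 m / 19.2 m) * 100
CR = 0.4375 * 100 = 43.8%

43.8


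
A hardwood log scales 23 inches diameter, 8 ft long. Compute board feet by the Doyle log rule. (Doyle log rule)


Doyle: BF = (D - 4)^2 * L / 16
Adjusted diameter = 23 - 4 = 19 in
(D-4)^2 = 19^2 = 361
BF = 361 * 8 / 16 = 181 BF

181


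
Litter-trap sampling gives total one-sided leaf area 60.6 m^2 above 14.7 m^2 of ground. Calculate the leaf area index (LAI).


Formula: LAI = total leaf area / ground area  (dimensionless)
LAI = 60.6 m^2 / 14.7 m^2
LAI = 4.12

4.12


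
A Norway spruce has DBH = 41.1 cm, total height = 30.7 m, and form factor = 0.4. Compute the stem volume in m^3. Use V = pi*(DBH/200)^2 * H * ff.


Formula: V = pi * (DBH/200)^2 * H * ff
Radius = DBH/200 = 41.1/200 = 0.2055 m
Radius^2 = 0.2055^2 = 0.04223025 m^2
V = pi * 0.04223025 * 30.7 * 0.4
V = 1.629 m^3

1.629


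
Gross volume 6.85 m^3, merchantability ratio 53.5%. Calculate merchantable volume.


Formula: MV = V_total * (merchantable_pct / 100)
Merchantable fraction = 53.5% / 100 = 0.535
MV = 6.85 m^3 * 0.535 = 3.665 m^3

3.665


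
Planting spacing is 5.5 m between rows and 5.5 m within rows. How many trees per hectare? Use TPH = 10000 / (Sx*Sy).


Formula: TPH = 10000 m^2/ha / (spacing_x * spacing_y)
Area per tree = 5.5 m * 5.5 m = 30.25 m^2
TPH = 10000 / 30.25 = 331 trees/ha

331


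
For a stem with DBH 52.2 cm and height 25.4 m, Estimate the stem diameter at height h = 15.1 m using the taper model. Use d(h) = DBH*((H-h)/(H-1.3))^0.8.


Taper: d(h) = DBH * ((H - h) / (H - 1.3))^0.8
Numerator = H - h = 25.4 - 15.1 = 10.3 m
Denominator = H - 1.3 = 25.4 - 1.3 = 24.1 m
Ratio = 10.3 / 24.1 = 0.42739
d = 52.2 * 0.42739^0.8 = 26.4 cm

26.4


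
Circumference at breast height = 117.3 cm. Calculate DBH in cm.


Formula: DBH = C / pi
DBH = 117.3 / pi
pi = 3.14159...
DBH = 37.3 cm

37.3


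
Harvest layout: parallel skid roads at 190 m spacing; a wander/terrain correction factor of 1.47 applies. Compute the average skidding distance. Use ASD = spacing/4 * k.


Formula: ASD = (spacing / 4) * correction
Uncorrected distance = spacing / 4 = 190 / 4 = 47.5 m
ASD = 47.5 * 1.47 = 70 m

70


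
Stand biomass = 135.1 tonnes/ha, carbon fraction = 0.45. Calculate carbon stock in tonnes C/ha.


Formula: Carbon Stock = Biomass * Carbon Fraction
C = 135.1 t/ha * 0.45
C = 60.8 t C/ha

60.8


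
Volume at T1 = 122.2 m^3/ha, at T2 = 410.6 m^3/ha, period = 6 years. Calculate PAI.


Formula: PAI = (V_T2 - V_T1) / (T2 - T1)
Volume increment = 410.6 - 122.2 = 288.4 m^3/ha
PAI = 288.4 / 6 = 48.07 m^3/ha/year

48.07


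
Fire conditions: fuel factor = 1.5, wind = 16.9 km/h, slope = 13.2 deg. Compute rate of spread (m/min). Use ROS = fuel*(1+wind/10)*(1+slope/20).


Formula: ROS = fuel * (1 + wind/10) * (1 + slope/20)
Wind factor = 1 + 16.9/10 = 2.69
Slope factor = 1 + 13.2/20 = 1.66
ROS = 1.5 * 2.69 * 1.66 = 6.7 m/min

6.7


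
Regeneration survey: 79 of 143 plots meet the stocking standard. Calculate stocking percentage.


Formula: Stocking % = stocked plots / total plots * 100
Stocking = 79 / 143 * 100
Stocking = 0.5524 * 100 = 55.2%

55.2


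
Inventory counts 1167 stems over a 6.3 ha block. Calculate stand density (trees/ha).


Formula: Stand Density = N_trees / Area_ha
Density = 1167 trees / 6.3 ha
Density = 185 trees/ha

185


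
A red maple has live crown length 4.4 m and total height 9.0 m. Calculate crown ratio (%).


Formula: Crown Ratio = (Crown Length / Total Height) * 100
CR = (4.4 m / 9.0 m) * 100
CR = 0.4889 * 100 = 48.9%

48.9


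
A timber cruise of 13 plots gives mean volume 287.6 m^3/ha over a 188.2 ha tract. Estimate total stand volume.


Formula: Total Volume = Mean Volume per ha * Total Area
Total Volume = 287.6 m^3/ha * 188.2 ha
Total Volume = 54126 m^3

54126


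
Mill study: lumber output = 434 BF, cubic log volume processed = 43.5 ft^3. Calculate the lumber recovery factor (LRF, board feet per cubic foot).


Formula: LRF = Lumber Output (BF) / Log Input (ft^3)
LRF = 434 BF / 43.5 ft^3
LRF = 9.98 BF/ft^3

9.98


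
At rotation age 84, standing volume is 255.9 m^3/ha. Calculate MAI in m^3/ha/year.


Formula: MAI = Total Volume / Stand Age
MAI = 255.9 m^3/ha / 84 years
MAI = 3.05 m^3/ha/year

3.05


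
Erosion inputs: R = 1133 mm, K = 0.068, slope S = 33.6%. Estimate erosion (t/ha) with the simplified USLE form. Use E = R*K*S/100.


Formula: E = R * K * S / 100  (simplified USLE)
R * K = 1133 * 0.068 = 77.044
E = 77.044 * 33.6 / 100 = 25.89 t/ha

25.89


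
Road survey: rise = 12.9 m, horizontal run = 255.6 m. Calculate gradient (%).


Formula: Gradient = rise / run * 100
Gradient = 12.9 / 255.6 * 100 = 5.0%

5.0


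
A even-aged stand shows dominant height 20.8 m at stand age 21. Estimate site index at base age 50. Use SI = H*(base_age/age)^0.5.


Formula: SI = H_dom * (base_age / age)^0.5
Age ratio = 50 / 21 = 2.38095
sqrt(age_ratio) = 1.54303
SI = 20.8 * 1.54303 = 32.1 m

32.1


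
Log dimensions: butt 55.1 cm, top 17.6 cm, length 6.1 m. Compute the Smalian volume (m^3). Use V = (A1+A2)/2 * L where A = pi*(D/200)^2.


Smalian: V = (A1 + A2)/2 * L,  A = pi*(D/200)^2
A1 = pi*(55.1/200)^2 = 0.238448 m^2
A2 = pi*(17.6/200)^2 = 0.024328 m^2
V = (0.238448+0.024328)/2*6.1 = 0.8015 m^3

0.8015


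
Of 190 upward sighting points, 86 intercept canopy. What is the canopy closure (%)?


Formula: Canopy closure = covered points / total points * 100
Closure = 86 / 190 * 100
Closure = 0.4526 * 100 = 45.3%

45.3


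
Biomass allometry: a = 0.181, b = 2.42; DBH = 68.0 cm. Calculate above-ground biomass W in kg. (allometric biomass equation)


Formula: W = a * DBH^b  (allometric power law)
DBH^b = 68.0^2.42 = 27206.4307
W = 0.181 * 27206.4307 = 4924.4 kg

4924.4


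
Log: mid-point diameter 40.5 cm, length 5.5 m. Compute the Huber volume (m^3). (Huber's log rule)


Huber: V = Am * L,  Am = pi*(Dm/200)^2
Am = pi*(40.5/200)^2 = 0.128825 m^2
V = 0.128825*5.5 = 0.7085 m^3

0.7085


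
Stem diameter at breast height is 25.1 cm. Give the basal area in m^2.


Formula: BA = pi * (DBH/2)^2 / 10000  (cm^2 to m^2)
Radius = DBH/2 = 25.1/2 = 12.55 cm
BA = pi * 12.55^2 / 10000
   = 494.8087 cm^2 / 10000
   = 0.0495 m^2

0.0495


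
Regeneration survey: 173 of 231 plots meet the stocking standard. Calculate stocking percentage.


Formula: Stocking % = stocked plots / total plots * 100
Stocking = 173 / 231 * 100
Stocking = 0.7489 * 100 = 74.9%

74.9


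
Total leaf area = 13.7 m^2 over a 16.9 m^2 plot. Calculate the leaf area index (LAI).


Formula: LAI = total leaf area / ground area  (dimensionless)
LAI = 13.7 m^2 / 16.9 m^2
LAI = 0.81

0.81


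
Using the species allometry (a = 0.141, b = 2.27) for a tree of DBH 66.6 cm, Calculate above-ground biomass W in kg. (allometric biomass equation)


Formula: W = a * DBH^b  (allometric power law)
DBH^b = 66.6^2.27 = 13781.183
W = 0.141 * 13781.183 = 1943.1 kg

1943.1


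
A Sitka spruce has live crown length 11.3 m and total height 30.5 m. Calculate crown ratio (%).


Formula: Crown Ratio = (Crown Length / Total Height) * 100
CR = (11.3 m / 30.5 m) * 100
CR = 0.3705 * 100 = 37.0%

37.0


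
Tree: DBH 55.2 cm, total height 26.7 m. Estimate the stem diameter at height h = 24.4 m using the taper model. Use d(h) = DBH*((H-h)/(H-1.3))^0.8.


Taper: d(h) = DBH * ((H - h) / (H - 1.3))^0.8
Numerator = H - h = 26.7 - 24.4 = 2.3 m
Denominator = H - 1.3 = 26.7 - 1.3 = 25.4 m
Ratio = 2.3 / 25.4 = 0.09055
d = 55.2 * 0.09055^0.8 = 8.1 cm

8.1


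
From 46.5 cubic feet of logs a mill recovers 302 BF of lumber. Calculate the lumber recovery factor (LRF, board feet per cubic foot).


Formula: LRF = Lumber Output (BF) / Log Input (ft^3)
LRF = 302 BF / 46.5 ft^3
LRF = 6.49 BF/ft^3

6.49


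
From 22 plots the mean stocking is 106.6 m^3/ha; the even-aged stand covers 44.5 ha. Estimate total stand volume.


Formula: Total Volume = Mean Volume per ha * Total Area
Total Volume = 106.6 m^3/ha * 44.5 ha
Total Volume = 4744 m^3

4744


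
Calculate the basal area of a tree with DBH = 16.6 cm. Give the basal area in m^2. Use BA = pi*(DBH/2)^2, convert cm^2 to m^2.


Formula: BA = pi * (DBH/2)^2 / 10000  (cm^2 to m^2)
Radius = DBH/2 = 16.6/2 = 8.3 cm
BA = pi * 8.3^2 / 10000
   = 216.4243 cm^2 / 10000
   = 0.0216 m^2

0.0216


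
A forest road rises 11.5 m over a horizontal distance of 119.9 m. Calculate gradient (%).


Formula: Gradient = rise / run * 100
Gradient = 11.5 / 119.9 * 100 = 9.6%

9.6


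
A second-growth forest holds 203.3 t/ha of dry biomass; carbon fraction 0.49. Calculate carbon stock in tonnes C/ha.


Formula: Carbon Stock = Biomass * Carbon Fraction
C = 203.3 t/ha * 0.49
C = 99.6 t C/ha

99.6


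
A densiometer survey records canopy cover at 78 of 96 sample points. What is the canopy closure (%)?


Formula: Canopy closure = covered points / total points * 100
Closure = 78 / 96 * 100
Closure = 0.8125 * 100 = 81.3%

81.3


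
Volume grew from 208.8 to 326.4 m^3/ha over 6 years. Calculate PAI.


Formula: PAI = (V_T2 - V_T1) / (T2 - T1)
Volume increment = 326.4 - 208.8 = 117.6 m^3/ha
PAI = 117.6 / 6 = 19.6 m^3/ha/year

19.6


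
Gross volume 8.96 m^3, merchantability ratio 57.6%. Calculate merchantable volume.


Formula: MV = V_total * (merchantable_pct / 100)
Merchantable fraction = 57.6% / 100 = 0.576
MV = 8.96 m^3 * 0.576 = 5.161 m^3

5.161


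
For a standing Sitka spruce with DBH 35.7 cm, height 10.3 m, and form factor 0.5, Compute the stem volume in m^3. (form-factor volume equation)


Formula: V = pi * (DBH/200)^2 * H * ff
Radius = DBH/200 = 35.7/200 = 0.1785 m
Radius^2 = 0.1785^2 = 0.03186225 m^2
V = pi * 0.03186225 * 10.3 * 0.5
V = 0.516 m^3

0.516


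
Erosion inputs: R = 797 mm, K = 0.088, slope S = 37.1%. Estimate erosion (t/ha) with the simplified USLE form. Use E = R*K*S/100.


Formula: E = R * K * S / 100  (simplified USLE)
R * K = 797 * 0.088 = 70.136
E = 70.136 * 37.1 / 100 = 26.02 t/ha

26.02


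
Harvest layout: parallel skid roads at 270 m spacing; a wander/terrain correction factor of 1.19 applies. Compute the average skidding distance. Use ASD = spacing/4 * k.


Formula: ASD = (spacing / 4) * correction
Uncorrected distance = spacing / 4 = 270 / 4 = 67.5 m
ASD = 67.5 * 1.19 = 80 m

80


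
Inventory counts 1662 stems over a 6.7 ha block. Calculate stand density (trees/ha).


Formula: Stand Density = N_trees / Area_ha
Density = 1662 trees / 6.7 ha
Density = 248 trees/ha

248


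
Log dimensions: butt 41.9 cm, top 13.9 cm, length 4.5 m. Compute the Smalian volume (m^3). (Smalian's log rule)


Smalian: V = (A1 + A2)/2 * L,  A = pi*(D/200)^2
A1 = pi*(41.9/200)^2 = 0.137885 m^2
A2 = pi*(13.9/200)^2 = 0.015175 m^2
V = (0.137885+0.015175)/2*4.5 = 0.3444 m^3

0.3444


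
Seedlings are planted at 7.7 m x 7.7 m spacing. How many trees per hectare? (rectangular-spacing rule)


Formula: TPH = 10000 m^2/ha / (spacing_x * spacing_y)
Area per tree = 7.7 m * 7.7 m = 59.29 m^2
TPH = 10000 / 59.29 = 169 trees/ha

169


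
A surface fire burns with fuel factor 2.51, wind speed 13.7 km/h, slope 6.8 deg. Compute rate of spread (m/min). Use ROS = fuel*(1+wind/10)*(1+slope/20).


Formula: ROS = fuel * (1 + wind/10) * (1 + slope/20)
Wind factor = 1 + 13.7/10 = 2.37
Slope factor = 1 + 6.8/20 = 1.34
ROS = 2.51 * 2.37 * 1.34 = 7.97 m/min

7.97


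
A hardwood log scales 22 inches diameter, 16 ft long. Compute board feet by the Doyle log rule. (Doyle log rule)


Doyle: BF = (D - 4)^2 * L / 16
Adjusted diameter = 22 - 4 = 18 in
(D-4)^2 = 18^2 = 324
BF = 324 * 16 / 16 = 324 BF

324


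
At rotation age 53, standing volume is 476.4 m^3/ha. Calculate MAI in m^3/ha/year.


Formula: MAI = Total Volume / Stand Age
MAI = 476.4 m^3/ha / 53 years
MAI = 8.99 m^3/ha/year

8.99


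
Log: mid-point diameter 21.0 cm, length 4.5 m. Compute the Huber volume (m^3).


Huber: V = Am * L,  Am = pi*(Dm/200)^2
Am = pi*(21.0/200)^2 = 0.034636 m^2
V = 0.034636*4.5 = 0.1559 m^3

0.1559


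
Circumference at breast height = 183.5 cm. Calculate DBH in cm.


Formula: DBH = C / pi
DBH = 183.5 / pi
pi = 3.14159...
DBH = 58.4 cm

58.4


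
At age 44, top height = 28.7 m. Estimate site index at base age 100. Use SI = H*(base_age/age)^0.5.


Formula: SI = H_dom * (base_age / age)^0.5
Age ratio = 100 / 44 = 2.27273
sqrt(age_ratio) = 1.50756
SI = 28.7 * 1.50756 = 43.3 m

43.3


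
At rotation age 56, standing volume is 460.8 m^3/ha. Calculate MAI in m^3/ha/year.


Formula: MAI = Total Volume / Stand Age
MAI = 460.8 m^3/ha / 56 years
MAI = 8.23 m^3/ha/year

8.23


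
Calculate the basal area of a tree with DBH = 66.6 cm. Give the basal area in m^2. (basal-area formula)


Formula: BA = pi * (DBH/2)^2 / 10000  (cm^2 to m^2)
Radius = DBH/2 = 66.6/2 = 33.3 cm
BA = pi * 33.3^2 / 10000
   = 3483.6807 cm^2 / 10000
   = 0.3484 m^2

0.3484


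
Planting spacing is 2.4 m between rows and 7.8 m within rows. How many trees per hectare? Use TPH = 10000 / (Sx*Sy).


Formula: TPH = 10000 m^2/ha / (spacing_x * spacing_y)
Area per tree = 2.4 m * 7.8 m = 18.72 m^2
TPH = 10000 / 18.72 = 534 trees/ha

534


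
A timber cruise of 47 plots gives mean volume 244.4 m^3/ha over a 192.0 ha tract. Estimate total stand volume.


Formula: Total Volume = Mean Volume per ha * Total Area
Total Volume = 244.4 m^3/ha * 192.0 ha
Total Volume = 46925 m^3

46925


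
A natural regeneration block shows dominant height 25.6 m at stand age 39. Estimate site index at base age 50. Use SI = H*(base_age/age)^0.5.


Formula: SI = H_dom * (base_age / age)^0.5
Age ratio = 50 / 39 = 1.28205
sqrt(age_ratio) = 1.13228
SI = 25.6 * 1.13228 = 29.0 m

29.0


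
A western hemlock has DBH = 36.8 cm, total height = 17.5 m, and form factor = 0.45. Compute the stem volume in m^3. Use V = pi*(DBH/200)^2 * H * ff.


Formula: V = pi * (DBH/200)^2 * H * ff
Radius = DBH/200 = 36.8/200 = 0.184 m
Radius^2 = 0.184^2 = 0.033856 m^2
V = pi * 0.033856 * 17.5 * 0.45
V = 0.838 m^3

0.838


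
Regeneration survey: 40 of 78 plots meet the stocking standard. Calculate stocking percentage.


Formula: Stocking % = stocked plots / total plots * 100
Stocking = 40 / 78 * 100
Stocking = 0.5128 * 100 = 51.3%

51.3


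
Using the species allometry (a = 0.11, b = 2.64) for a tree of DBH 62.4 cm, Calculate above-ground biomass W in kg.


Formula: W = a * DBH^b  (allometric power law)
DBH^b = 62.4^2.64 = 54863.9809
W = 0.11 * 54863.9809 = 6035.0 kg

6035.0


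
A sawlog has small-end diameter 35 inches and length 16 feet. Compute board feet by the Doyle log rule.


Doyle: BF = (D - 4)^2 * L / 16
Adjusted diameter = 35 - 4 = 31 in
(D-4)^2 = 31^2 = 961
BF = 961 * 16 / 16 = 961 BF

961


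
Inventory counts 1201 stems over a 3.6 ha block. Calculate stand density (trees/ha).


Formula: Stand Density = N_trees / Area_ha
Density = 1201 trees / 3.6 ha
Density = 334 trees/ha

334


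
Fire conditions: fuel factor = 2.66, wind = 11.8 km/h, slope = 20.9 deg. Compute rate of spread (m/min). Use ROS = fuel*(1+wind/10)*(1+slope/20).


Formula: ROS = fuel * (1 + wind/10) * (1 + slope/20)
Wind factor = 1 + 11.8/10 = 2.18
Slope factor = 1 + 20.9/20 = 2.045
ROS = 2.66 * 2.18 * 2.045 = 11.86 m/min

11.86


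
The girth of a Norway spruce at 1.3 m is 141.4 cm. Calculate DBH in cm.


Formula: DBH = C / pi
DBH = 141.4 / pi
pi = 3.14159...
DBH = 45.0 cm

45.0


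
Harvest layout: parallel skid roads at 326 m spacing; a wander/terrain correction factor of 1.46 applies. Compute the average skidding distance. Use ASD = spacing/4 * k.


Formula: ASD = (spacing / 4) * correction
Uncorrected distance = spacing / 4 = 326 / 4 = 81.5 m
ASD = 81.5 * 1.46 = 119 m

119


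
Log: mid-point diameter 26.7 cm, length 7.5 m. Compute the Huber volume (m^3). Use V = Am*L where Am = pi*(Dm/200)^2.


Huber: V = Am * L,  Am = pi*(Dm/200)^2
Am = pi*(26.7/200)^2 = 0.05599 m^2
V = 0.05599*7.5 = 0.4199 m^3

0.4199


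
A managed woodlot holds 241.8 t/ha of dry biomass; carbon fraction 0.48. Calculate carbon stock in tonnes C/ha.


Formula: Carbon Stock = Biomass * Carbon Fraction
C = 241.8 t/ha * 0.48
C = 116.1 t C/ha

116.1


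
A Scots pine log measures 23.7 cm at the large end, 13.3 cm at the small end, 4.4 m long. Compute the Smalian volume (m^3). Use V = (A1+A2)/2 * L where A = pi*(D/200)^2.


Smalian: V = (A1 + A2)/2 * L,  A = pi*(D/200)^2
A1 = pi*(23.7/200)^2 = 0.044115 m^2
A2 = pi*(13.3/200)^2 = 0.013893 m^2
V = (0.044115+0.013893)/2*4.4 = 0.1276 m^3

0.1276


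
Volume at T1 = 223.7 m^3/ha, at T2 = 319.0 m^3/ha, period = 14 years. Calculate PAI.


Formula: PAI = (V_T2 - V_T1) / (T2 - T1)
Volume increment = 319.0 - 223.7 = 95.3 m^3/ha
PAI = 95.3 / 14 = 6.81 m^3/ha/year

6.81


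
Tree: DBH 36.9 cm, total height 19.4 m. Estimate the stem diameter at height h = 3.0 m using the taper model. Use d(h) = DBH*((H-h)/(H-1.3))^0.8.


Taper: d(h) = DBH * ((H - h) / (H - 1.3))^0.8
Numerator = H - h = 19.4 - 3.0 = 16.4 m
Denominator = H - 1.3 = 19.4 - 1.3 = 18.1 m
Ratio = 16.4 / 18.1 = 0.90608
d = 36.9 * 0.90608^0.8 = 34.1 cm

34.1


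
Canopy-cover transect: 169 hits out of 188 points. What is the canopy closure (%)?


Formula: Canopy closure = covered points / total points * 100
Closure = 169 / 188 * 100
Closure = 0.8989 * 100 = 89.9%

89.9


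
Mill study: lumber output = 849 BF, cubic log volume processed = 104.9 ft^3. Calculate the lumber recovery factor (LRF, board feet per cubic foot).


Formula: LRF = Lumber Output (BF) / Log Input (ft^3)
LRF = 849 BF / 104.9 ft^3
LRF = 8.09 BF/ft^3

8.09


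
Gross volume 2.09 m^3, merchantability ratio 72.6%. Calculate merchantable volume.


Formula: MV = V_total * (merchantable_pct / 100)
Merchantable fraction = 72.6% / 100 = 0.726
MV = 2.09 m^3 * 0.726 = 1.517 m^3

1.517


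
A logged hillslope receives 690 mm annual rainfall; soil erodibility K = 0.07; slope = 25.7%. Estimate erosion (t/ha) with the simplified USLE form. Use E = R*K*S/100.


Formula: E = R * K * S / 100  (simplified USLE)
R * K = 690 * 0.07 = 48.3
E = 48.3 * 25.7 / 100 = 12.41 t/ha

12.41


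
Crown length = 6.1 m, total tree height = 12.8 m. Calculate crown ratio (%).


Formula: Crown Ratio = (Crown Length / Total Height) * 100
CR = (6.1 m / 12.8 m) * 100
CR = 0.4766 * 100 = 47.7%

47.7


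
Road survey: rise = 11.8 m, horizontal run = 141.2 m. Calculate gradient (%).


Formula: Gradient = rise / run * 100
Gradient = 11.8 / 141.2 * 100 = 8.4%

8.4


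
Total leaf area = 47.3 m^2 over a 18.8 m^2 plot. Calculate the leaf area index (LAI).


Formula: LAI = total leaf area / ground area  (dimensionless)
LAI = 47.3 m^2 / 18.8 m^2
LAI = 2.52

2.52


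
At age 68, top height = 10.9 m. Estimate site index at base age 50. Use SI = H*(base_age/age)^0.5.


Formula: SI = H_dom * (base_age / age)^0.5
Age ratio = 50 / 68 = 0.73529
sqrt(age_ratio) = 0.85749
SI = 10.9 * 0.85749 = 9.3 m

9.3


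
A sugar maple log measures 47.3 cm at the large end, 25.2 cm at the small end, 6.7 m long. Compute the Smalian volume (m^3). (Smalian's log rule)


Smalian: V = (A1 + A2)/2 * L,  A = pi*(D/200)^2
A1 = pi*(47.3/200)^2 = 0.175716 m^2
A2 = pi*(25.2/200)^2 = 0.049876 m^2
V = (0.175716+0.049876)/2*6.7 = 0.7557 m^3

0.7557


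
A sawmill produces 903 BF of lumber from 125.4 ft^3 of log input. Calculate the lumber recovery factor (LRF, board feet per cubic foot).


Formula: LRF = Lumber Output (BF) / Log Input (ft^3)
LRF = 903 BF / 125.4 ft^3
LRF = 7.2 BF/ft^3

7.2


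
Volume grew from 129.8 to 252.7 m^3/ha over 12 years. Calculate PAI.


Formula: PAI = (V_T2 - V_T1) / (T2 - T1)
Volume increment = 252.7 - 129.8 = 122.9 m^3/ha
PAI = 122.9 / 12 = 10.24 m^3/ha/year

10.24


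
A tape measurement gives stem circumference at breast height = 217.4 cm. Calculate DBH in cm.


Formula: DBH = C / pi
DBH = 217.4 / pi
pi = 3.14159...
DBH = 69.2 cm

69.2


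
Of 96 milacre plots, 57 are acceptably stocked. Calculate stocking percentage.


Formula: Stocking % = stocked plots / total plots * 100
Stocking = 57 / 96 * 100
Stocking = 0.5938 * 100 = 59.4%

59.4


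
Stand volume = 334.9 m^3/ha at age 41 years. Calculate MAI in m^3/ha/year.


Formula: MAI = Total Volume / Stand Age
MAI = 334.9 m^3/ha / 41 years
MAI = 8.17 m^3/ha/year

8.17


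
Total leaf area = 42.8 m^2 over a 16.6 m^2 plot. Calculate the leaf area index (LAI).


Formula: LAI = total leaf area / ground area  (dimensionless)
LAI = 42.8 m^2 / 16.6 m^2
LAI = 2.58

2.58


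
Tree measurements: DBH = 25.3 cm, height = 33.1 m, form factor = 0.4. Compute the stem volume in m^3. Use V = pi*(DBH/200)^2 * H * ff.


Formula: V = pi * (DBH/200)^2 * H * ff
Radius = DBH/200 = 25.3/200 = 0.1265 m
Radius^2 = 0.1265^2 = 0.01600225 m^2
V = pi * 0.01600225 * 33.1 * 0.4
V = 0.666 m^3

0.666


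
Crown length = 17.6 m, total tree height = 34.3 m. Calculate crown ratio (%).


Formula: Crown Ratio = (Crown Length / Total Height) * 100
CR = (17.6 m / 34.3 m) * 100
CR = 0.5131 * 100 = 51.3%

51.3


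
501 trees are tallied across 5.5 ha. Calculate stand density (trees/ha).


Formula: Stand Density = N_trees / Area_ha
Density = 501 trees / 5.5 ha
Density = 91 trees/ha

91


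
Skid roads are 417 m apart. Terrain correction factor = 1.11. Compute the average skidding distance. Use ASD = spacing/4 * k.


Formula: ASD = (spacing / 4) * correction
Uncorrected distance = spacing / 4 = 417 / 4 = 104.25 m
ASD = 104.25 * 1.11 = 116 m

116


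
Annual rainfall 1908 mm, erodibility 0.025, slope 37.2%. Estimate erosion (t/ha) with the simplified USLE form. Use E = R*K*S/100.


Formula: E = R * K * S / 100  (simplified USLE)
R * K = 1908 * 0.025 = 47.7
E = 47.7 * 37.2 / 100 = 17.74 t/ha

17.74


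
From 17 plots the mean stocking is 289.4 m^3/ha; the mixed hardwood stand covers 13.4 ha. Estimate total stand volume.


Formula: Total Volume = Mean Volume per ha * Total Area
Total Volume = 289.4 m^3/ha * 13.4 ha
Total Volume = 3878 m^3

3878


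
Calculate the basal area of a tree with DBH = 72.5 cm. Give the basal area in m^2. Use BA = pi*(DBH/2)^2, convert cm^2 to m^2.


Formula: BA = pi * (DBH/2)^2 / 10000  (cm^2 to m^2)
Radius = DBH/2 = 72.5/2 = 36.25 cm
BA = pi * 36.25^2 / 10000
   = 4128.2491 cm^2 / 10000
   = 0.4128 m^2

0.4128


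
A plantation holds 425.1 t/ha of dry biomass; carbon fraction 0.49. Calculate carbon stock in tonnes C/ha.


Formula: Carbon Stock = Biomass * Carbon Fraction
C = 425.1 t/ha * 0.49
C = 208.3 t C/ha

208.3


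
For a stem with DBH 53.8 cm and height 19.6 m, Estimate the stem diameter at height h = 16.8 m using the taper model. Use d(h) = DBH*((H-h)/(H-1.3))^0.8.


Taper: d(h) = DBH * ((H - h) / (H - 1.3))^0.8
Numerator = H - h = 19.6 - 16.8 = 2.8 m
Denominator = H - 1.3 = 19.6 - 1.3 = 18.3 m
Ratio = 2.8 / 18.3 = 0.15301
d = 53.8 * 0.15301^0.8 = 12.0 cm

12.0


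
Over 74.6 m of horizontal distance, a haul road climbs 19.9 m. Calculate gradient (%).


Formula: Gradient = rise / run * 100
Gradient = 19.9 / 74.6 * 100 = 26.7%

26.7


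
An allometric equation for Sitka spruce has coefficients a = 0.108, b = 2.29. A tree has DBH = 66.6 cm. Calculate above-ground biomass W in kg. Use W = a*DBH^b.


Formula: W = a * DBH^b  (allometric power law)
DBH^b = 66.6^2.29 = 14988.4245
W = 0.108 * 14988.4245 = 1618.7 kg

1618.7


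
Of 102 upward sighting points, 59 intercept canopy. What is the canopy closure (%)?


Formula: Canopy closure = covered points / total points * 100
Closure = 59 / 102 * 100
Closure = 0.5784 * 100 = 57.8%

57.8


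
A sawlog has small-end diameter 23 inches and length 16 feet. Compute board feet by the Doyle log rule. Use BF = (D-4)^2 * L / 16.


Doyle: BF = (D - 4)^2 * L / 16
Adjusted diameter = 23 - 4 = 19 in
(D-4)^2 = 19^2 = 361
BF = 361 * 16 / 16 = 361 BF

361


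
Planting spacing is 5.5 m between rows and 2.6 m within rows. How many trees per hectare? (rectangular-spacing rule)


Formula: TPH = 10000 m^2/ha / (spacing_x * spacing_y)
Area per tree = 5.5 m * 2.6 m = 14.3 m^2
TPH = 10000 / 14.3 = 699 trees/ha

699


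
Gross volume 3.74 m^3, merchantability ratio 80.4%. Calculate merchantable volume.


Formula: MV = V_total * (merchantable_pct / 100)
Merchantable fraction = 80.4% / 100 = 0.804
MV = 3.74 m^3 * 0.804 = 3.007 m^3

3.007


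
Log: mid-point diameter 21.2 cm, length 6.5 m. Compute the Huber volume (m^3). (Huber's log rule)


Huber: V = Am * L,  Am = pi*(Dm/200)^2
Am = pi*(21.2/200)^2 = 0.035299 m^2
V = 0.035299*6.5 = 0.2294 m^3

0.2294


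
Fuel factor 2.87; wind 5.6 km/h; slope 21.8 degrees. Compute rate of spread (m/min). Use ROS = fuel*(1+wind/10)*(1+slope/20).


Formula: ROS = fuel * (1 + wind/10) * (1 + slope/20)
Wind factor = 1 + 5.6/10 = 1.56
Slope factor = 1 + 21.8/20 = 2.09
ROS = 2.87 * 1.56 * 2.09 = 9.36 m/min

9.36


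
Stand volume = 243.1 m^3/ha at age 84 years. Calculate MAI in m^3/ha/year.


Formula: MAI = Total Volume / Stand Age
MAI = 243.1 m^3/ha / 84 years
MAI = 2.89 m^3/ha/year

2.89


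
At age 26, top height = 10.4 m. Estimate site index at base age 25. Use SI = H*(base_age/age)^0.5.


Formula: SI = H_dom * (base_age / age)^0.5
Age ratio = 25 / 26 = 0.96154
sqrt(age_ratio) = 0.98058
SI = 10.4 * 0.98058 = 10.2 m

10.2


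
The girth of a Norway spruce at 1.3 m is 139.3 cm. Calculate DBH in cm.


Formula: DBH = C / pi
DBH = 139.3 / pi
pi = 3.14159...
DBH = 44.3 cm

44.3


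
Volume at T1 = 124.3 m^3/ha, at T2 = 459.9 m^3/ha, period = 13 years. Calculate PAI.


Formula: PAI = (V_T2 - V_T1) / (T2 - T1)
Volume increment = 459.9 - 124.3 = 335.6 m^3/ha
PAI = 335.6 / 13 = 25.82 m^3/ha/year

25.82


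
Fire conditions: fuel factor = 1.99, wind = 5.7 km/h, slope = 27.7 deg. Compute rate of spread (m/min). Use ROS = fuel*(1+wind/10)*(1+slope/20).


Formula: ROS = fuel * (1 + wind/10) * (1 + slope/20)
Wind factor = 1 + 5.7/10 = 1.57
Slope factor = 1 + 27.7/20 = 2.385
ROS = 1.99 * 1.57 * 2.385 = 7.45 m/min

7.45


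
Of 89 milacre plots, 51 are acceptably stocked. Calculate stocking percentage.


Formula: Stocking % = stocked plots / total plots * 100
Stocking = 51 / 89 * 100
Stocking = 0.573 * 100 = 57.3%

57.3


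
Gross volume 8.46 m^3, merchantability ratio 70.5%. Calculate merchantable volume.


Formula: MV = V_total * (merchantable_pct / 100)
Merchantable fraction = 70.5% / 100 = 0.705
MV = 8.46 m^3 * 0.705 = 5.964 m^3

5.964


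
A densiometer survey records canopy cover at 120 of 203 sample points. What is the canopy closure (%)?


Formula: Canopy closure = covered points / total points * 100
Closure = 120 / 203 * 100
Closure = 0.5911 * 100 = 59.1%

59.1


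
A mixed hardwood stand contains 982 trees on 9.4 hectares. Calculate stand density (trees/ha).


Formula: Stand Density = N_trees / Area_ha
Density = 982 trees / 9.4 ha
Density = 104 trees/ha

104


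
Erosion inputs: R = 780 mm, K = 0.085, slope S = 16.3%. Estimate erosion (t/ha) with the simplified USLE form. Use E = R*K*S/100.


Formula: E = R * K * S / 100  (simplified USLE)
R * K = 780 * 0.085 = 66.3
E = 66.3 * 16.3 / 100 = 10.81 t/ha

10.81


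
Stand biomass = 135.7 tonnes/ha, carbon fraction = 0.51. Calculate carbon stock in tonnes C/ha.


Formula: Carbon Stock = Biomass * Carbon Fraction
C = 135.7 t/ha * 0.51
C = 69.2 t C/ha

69.2
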